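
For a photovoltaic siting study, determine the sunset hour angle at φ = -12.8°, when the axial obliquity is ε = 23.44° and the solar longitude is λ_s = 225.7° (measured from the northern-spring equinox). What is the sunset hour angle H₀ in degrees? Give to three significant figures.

Solar declination: sin δ = sin ε · sin λ_s = sin 23.44° × sin 225.7° = -0.28469, so δ = -16.541°.
cos H₀ = −tan φ · tan δ = −tan(-12.8°) × tan(-16.541°) = -0.0675, so H₀ = 1.6383 rad = 93.87°.

H₀ = 93.9°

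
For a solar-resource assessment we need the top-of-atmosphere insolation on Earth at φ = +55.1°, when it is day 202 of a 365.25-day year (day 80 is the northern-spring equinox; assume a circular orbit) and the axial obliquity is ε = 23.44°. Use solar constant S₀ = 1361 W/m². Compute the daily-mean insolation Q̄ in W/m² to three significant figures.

Q̄ ≈ 457 W/m²

Solar longitude: λ_s = 360° × (202 − 80)/365.25 = 120.246°.
sin δ = sin 23.44° × sin 120.246° = 0.34364, so δ = +20.099°.
cos H₀ = −tan(+55.1°) tan(+20.099°) = -0.5245, H₀ = 2.1230 rad.
Bracket: H₀ sin φ sin δ + cos φ cos δ sin H₀ = 2.1230×0.82015×0.34364 + 0.57215×0.93910×0.85139 = 0.598339 + 0.457457 = 1.055796.
Q̄ = (S₀/π) × [bracket] = (1361/π) × 1.055796 = 457.4 W/m².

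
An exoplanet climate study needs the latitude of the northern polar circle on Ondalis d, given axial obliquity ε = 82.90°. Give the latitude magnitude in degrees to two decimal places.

The polar circle is the lowest latitude that experiences at least one full rotation of continuous daylight at the northern-summer solstice; it lies at |φ| = 90° − ε = 90° − 82.90° = 7.10°.

7.10°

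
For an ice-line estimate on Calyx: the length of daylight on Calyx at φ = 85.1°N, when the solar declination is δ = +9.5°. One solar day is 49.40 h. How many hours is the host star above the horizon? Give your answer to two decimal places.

Sunrise equation: cos H₀ = −tan φ · tan δ = -1.9520 ≤ −1, so the host star never sets (polar day) and H₀ = π.
Daylight = 2H₀/(2π) × 49.40 h = (3.1416/π) × 49.40 = 49.40 h.

49.40 h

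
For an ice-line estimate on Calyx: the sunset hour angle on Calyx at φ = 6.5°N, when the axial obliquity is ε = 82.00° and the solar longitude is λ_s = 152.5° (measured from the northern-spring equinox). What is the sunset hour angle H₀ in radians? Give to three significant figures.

H₀ = 1.63 rad

Solar declination: sin δ = sin ε · sin λ_s = sin 82.00° × sin 152.5° = 0.45725, so δ = +27.210°.
cos H₀ = −tan φ · tan δ = −tan(+6.5°) × tan(+27.210°) = -0.0586, so H₀ = 1.6294 rad = 93.36°.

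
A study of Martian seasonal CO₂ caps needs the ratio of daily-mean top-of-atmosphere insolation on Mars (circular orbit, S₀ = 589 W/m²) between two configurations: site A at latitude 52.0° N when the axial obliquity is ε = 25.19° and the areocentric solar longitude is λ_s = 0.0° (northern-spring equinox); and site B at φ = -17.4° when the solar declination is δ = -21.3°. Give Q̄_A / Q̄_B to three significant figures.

— Configuration A (φ=+52.0°):
sin δ = sin 25.19° × sin 0.0° = 0.00000, so δ = +0.000°.
cos H₀ = −tan(+52.0°) tan(+0.000°) = -0.0000, H₀ = 1.5708 rad.
Bracket: H₀ sin φ sin δ + cos φ cos δ sin H₀ = 1.5708×0.78801×0.00000 + 0.61566×1.00000×1.00000 = 0.000000 + 0.615660 = 0.615660.
Q̄ = (S₀/π) × [bracket] = (589/π) × 0.615660 = 115.43 W/m².
— Configuration B (φ=-17.4°):
cos H₀ = −tan(-17.4°) tan(-21.300°) = -0.1222, H₀ = 1.6933 rad.
Bracket: H₀ sin φ sin δ + cos φ cos δ sin H₀ = 1.6933×-0.29904×-0.36325 + 0.95424×0.93169×0.99251 = 0.183937 + 0.882397 = 1.066334.
Q̄ = (S₀/π) × [bracket] = (589/π) × 1.066334 = 199.92 W/m².
Ratio Q̄_A / Q̄_B = 115.43 / 199.92 = 0.5774.

Q̄_A / Q̄_B ≈ 0.577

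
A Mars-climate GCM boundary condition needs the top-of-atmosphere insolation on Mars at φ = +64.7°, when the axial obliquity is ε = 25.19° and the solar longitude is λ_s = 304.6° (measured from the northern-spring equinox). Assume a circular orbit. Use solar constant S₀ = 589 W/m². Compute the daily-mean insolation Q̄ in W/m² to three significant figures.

Solar declination: sin δ = sin ε · sin λ_s = sin 25.19° × sin 304.6° = -0.35034, so δ = -20.508°.
cos H₀ = −tan(+64.7°) tan(-20.508°) = 0.7913, H₀ = 0.6578 rad.
Bracket: H₀ sin φ sin δ + cos φ cos δ sin H₀ = 0.6578×0.90408×-0.35034 + 0.42736×0.93662×0.61141 = -0.208349 + 0.244731 = 0.036382.
Q̄ = (S₀/π) × [bracket] = (589/π) × 0.036382 = 6.821 W/m².

Q̄ ≈ 6.82 W/m²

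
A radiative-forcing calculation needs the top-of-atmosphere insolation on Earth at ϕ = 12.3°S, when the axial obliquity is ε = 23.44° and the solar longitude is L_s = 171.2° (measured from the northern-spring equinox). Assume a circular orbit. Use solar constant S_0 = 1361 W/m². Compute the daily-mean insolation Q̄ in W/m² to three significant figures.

Q̄ ≈ 414 W/m²

Solar declination: sin δ = sin ε · sin L_s = sin 23.44° × sin 171.2° = 0.06086, so δ = +3.489°.
cos h₀ = −tan(-12.3°) tan(+3.489°) = 0.0133, h₀ = 1.5575 rad.
Bracket: h₀ sin ϕ sin δ + cos ϕ cos δ sin h₀ = 1.5575×-0.21303×0.06086 + 0.97705×0.99815×0.99991 = -0.020193 + 0.975155 = 0.954962.
Q̄ = (S_0/π) × [bracket] = (1361/π) × 0.954962 = 413.7 W/m².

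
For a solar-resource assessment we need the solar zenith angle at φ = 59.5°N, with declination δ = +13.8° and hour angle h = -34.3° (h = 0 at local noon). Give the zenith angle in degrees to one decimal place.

θ_z = 52.2°

cos θ_z = sin φ sin δ + cos φ cos δ cos h = 0.205527 + 0.407174 = 0.612701.
θ_z = arccos(0.612701) = 52.2°.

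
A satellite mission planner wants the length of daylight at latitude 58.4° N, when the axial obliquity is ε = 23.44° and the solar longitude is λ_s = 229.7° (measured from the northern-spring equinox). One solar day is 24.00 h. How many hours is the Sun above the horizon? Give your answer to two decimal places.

7.84 h

Solar declination: sin δ = sin ε · sin λ_s = sin 23.44° × sin 229.7° = -0.30338, so δ = -17.661°.
cos H₀ = −tan φ · tan δ = −tan(+58.4°) × tan(-17.661°) = 0.5175, so H₀ = 1.0268 rad = 58.83°.
Daylight = 2H₀/(2π) × 24.00 h = (1.0268/π) × 24.00 = 7.84 h.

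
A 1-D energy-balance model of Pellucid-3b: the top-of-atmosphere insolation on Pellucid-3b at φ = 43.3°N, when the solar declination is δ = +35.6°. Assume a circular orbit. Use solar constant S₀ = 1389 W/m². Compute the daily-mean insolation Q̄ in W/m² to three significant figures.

Q̄ ≈ 601 W/m²

cos H₀ = −tan(+43.3°) tan(+35.600°) = -0.6747, H₀ = 2.3113 rad.
Bracket: H₀ sin φ sin δ + cos φ cos δ sin H₀ = 2.3113×0.68582×0.58212 + 0.72777×0.81310×0.73813 = 0.922739 + 0.436788 = 1.359527.
Q̄ = (S₀/π) × [bracket] = (1389/π) × 1.359527 = 601.1 W/m².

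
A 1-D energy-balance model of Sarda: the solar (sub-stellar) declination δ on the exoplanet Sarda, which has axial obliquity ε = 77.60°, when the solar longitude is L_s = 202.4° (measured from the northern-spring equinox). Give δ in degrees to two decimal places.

sin δ = sin ε · sin L_s = sin 77.60° × sin 202.4° = -0.372181.
δ = arcsin(-0.372181) = -21.85°.

δ = -21.85°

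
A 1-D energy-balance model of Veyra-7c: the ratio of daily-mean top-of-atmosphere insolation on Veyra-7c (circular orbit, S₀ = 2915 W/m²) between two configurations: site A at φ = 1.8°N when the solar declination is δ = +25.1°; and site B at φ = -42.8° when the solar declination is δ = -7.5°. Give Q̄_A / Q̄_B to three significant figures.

— Configuration A (φ=+1.8°):
cos H₀ = −tan(+1.8°) tan(+25.100°) = -0.0147, H₀ = 1.5855 rad.
Bracket: H₀ sin φ sin δ + cos φ cos δ sin H₀ = 1.5855×0.03141×0.42420 + 0.99951×0.90557×0.99989 = 0.021125 + 0.905027 = 0.926152.
Q̄ = (S₀/π) × [bracket] = (2915/π) × 0.926152 = 859.35 W/m².
— Configuration B (φ=-42.8°):
cos H₀ = −tan(-42.8°) tan(-7.500°) = -0.1219, H₀ = 1.6930 rad.
Bracket: H₀ sin φ sin δ + cos φ cos δ sin H₀ = 1.6930×-0.67944×-0.13053 + 0.73373×0.99144×0.99254 = 0.150148 + 0.722022 = 0.872170.
Q̄ = (S₀/π) × [bracket] = (2915/π) × 0.872170 = 809.26 W/m².
Ratio Q̄_A / Q̄_B = 859.35 / 809.26 = 1.062.

Q̄_A / Q̄_B ≈ 1.06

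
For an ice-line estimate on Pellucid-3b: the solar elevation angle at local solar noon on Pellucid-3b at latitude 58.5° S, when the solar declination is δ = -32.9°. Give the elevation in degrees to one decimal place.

64.4°

At local noon the hour angle is zero, so the zenith angle equals |φ − δ| = |-58.5° − (-32.900°)| = 25.600°.
Elevation = 90° − 25.600° = 64.4°.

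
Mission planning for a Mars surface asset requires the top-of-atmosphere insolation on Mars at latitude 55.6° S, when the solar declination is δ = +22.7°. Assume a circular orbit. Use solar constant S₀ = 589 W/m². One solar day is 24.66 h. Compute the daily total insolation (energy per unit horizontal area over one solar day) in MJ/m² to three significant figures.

cos H₀ = −tan(-55.6°) tan(+22.700°) = 0.6109, H₀ = 0.9136 rad.
Bracket: H₀ sin φ sin δ + cos φ cos δ sin H₀ = 0.9136×-0.82511×0.38591 + 0.56497×0.92254×0.79169 = -0.290907 + 0.412635 = 0.121728.
Q̄ = (S₀/π) × [bracket] = (589/π) × 0.121728 = 22.822 W/m².
Daily total = Q̄ × 24.66 h × 3600 s/h = 22.822 × 24.66 × 3600 / 10⁶ = 2.026 MJ/m².

2.03 MJ/m²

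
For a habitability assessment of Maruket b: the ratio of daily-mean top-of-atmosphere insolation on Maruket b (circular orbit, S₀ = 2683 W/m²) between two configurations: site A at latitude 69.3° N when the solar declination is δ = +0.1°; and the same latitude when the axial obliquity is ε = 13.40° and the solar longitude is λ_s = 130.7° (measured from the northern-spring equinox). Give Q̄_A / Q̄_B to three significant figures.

Q̄_A / Q̄_B ≈ 0.551

— Configuration A (φ=+69.3°):
cos H₀ = −tan(+69.3°) tan(+0.100°) = -0.0046, H₀ = 1.5754 rad.
Bracket: H₀ sin φ sin δ + cos φ cos δ sin H₀ = 1.5754×0.93544×0.00175 + 0.35347×1.00000×0.99999 = 0.002579 + 0.353466 = 0.356045.
Q̄ = (S₀/π) × [bracket] = (2683/π) × 0.356045 = 304.07 W/m².
— Configuration B (φ=+69.3°):
Solar declination: sin δ = sin ε · sin λ_s = sin 13.40° × sin 130.7° = 0.17570, so δ = +10.119°.
cos H₀ = −tan(+69.3°) tan(+10.119°) = -0.4723, H₀ = 2.0627 rad.
Bracket: H₀ sin φ sin δ + cos φ cos δ sin H₀ = 2.0627×0.93544×0.17570 + 0.35347×0.98444×0.88143 = 0.339019 + 0.306711 = 0.645730.
Q̄ = (S₀/π) × [bracket] = (2683/π) × 0.645730 = 551.47 W/m².
Ratio Q̄_A / Q̄_B = 304.07 / 551.47 = 0.5514.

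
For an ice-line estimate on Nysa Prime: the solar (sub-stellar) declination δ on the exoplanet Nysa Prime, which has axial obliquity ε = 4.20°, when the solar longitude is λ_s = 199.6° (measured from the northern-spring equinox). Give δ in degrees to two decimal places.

sin δ = sin ε · sin λ_s = sin 4.20° × sin 199.6° = -0.024568.
δ = arcsin(-0.024568) = -1.41°.

δ = -1.41°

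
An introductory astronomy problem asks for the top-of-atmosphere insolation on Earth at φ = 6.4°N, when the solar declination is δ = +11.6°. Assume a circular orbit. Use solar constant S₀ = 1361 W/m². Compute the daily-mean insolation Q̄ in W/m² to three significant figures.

Q̄ ≈ 437 W/m²

cos H₀ = −tan(+6.4°) tan(+11.600°) = -0.0230, H₀ = 1.5938 rad.
Bracket: H₀ sin φ sin δ + cos φ cos δ sin H₀ = 1.5938×0.11147×0.20108 + 0.99377×0.97958×0.99973 = 0.035724 + 0.973214 = 1.008938.
Q̄ = (S₀/π) × [bracket] = (1361/π) × 1.008938 = 437.1 W/m².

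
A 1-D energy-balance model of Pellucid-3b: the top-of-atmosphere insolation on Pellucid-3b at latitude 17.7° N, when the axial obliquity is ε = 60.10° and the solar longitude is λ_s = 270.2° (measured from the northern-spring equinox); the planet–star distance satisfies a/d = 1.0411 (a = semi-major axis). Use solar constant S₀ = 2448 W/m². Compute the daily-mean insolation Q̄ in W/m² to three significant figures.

Q̄ ≈ 115 W/m²

Solar declination: sin δ = sin ε · sin λ_s = sin 60.10° × sin 270.2° = -0.86689, so δ = -60.099°.
cos H₀ = −tan(+17.7°) tan(-60.099°) = 0.5550, H₀ = 0.9824 rad.
Bracket: H₀ sin φ sin δ + cos φ cos δ sin H₀ = 0.9824×0.30403×-0.86689 + 0.95266×0.49850×0.83186 = -0.258922 + 0.395051 = 0.136129.
Inverse-square distance factor (a/d)² = 1.0411² = 1.083889.
Q̄ = (S₀/π) × 1.083889 × [bracket] = (2448/π) × 1.083889 × 0.136129 = 115.0 W/m².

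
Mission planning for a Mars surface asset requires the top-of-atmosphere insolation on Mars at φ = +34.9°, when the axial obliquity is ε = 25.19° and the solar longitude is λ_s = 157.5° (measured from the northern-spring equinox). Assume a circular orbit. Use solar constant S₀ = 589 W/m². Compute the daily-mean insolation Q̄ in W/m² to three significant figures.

Solar declination: sin δ = sin ε · sin λ_s = sin 25.19° × sin 157.5° = 0.16288, so δ = +9.374°.
cos H₀ = −tan(+34.9°) tan(+9.374°) = -0.1152, H₀ = 1.6862 rad.
Bracket: H₀ sin φ sin δ + cos φ cos δ sin H₀ = 1.6862×0.57215×0.16288 + 0.82015×0.98665×0.99335 = 0.157140 + 0.803820 = 0.960960.
Q̄ = (S₀/π) × [bracket] = (589/π) × 0.960960 = 180.2 W/m².

Q̄ ≈ 180 W/m²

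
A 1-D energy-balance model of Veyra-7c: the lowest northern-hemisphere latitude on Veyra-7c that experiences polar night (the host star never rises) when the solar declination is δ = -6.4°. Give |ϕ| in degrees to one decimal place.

|ϕ| = 83.6°

Polar night requires cos h₀ = −tan ϕ tan δ ≥ 1, i.e. tan ϕ tan δ ≤ −1.
The boundary is |tan ϕ| · |tan δ| = 1, so |ϕ| = 90° − |δ| = 90° − 6.4° = 83.6° in the northern hemisphere.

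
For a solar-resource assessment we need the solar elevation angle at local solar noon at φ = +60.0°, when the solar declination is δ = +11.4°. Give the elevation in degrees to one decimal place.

41.4°

At local noon the hour angle is zero, so the zenith angle equals |φ − δ| = |+60.0° − (+11.400°)| = 48.600°.
Elevation = 90° − 48.600° = 41.4°.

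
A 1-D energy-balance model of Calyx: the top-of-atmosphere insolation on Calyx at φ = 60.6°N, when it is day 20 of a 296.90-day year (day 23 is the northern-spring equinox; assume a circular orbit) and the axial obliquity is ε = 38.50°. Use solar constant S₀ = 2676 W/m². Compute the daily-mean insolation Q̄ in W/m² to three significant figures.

Solar longitude: λ_s = 360° × (20 − 23)/296.90 = -3.638°, i.e. -3.638° + 360° = 356.362°.
sin δ = sin 38.50° × sin 356.362° = -0.03950, so δ = -2.264°.
cos H₀ = −tan(+60.6°) tan(-2.264°) = 0.0701, H₀ = 1.5006 rad.
Bracket: H₀ sin φ sin δ + cos φ cos δ sin H₀ = 1.5006×0.87121×-0.03950 + 0.49090×0.99922×0.99754 = -0.051640 + 0.489310 = 0.437670.
Q̄ = (S₀/π) × [bracket] = (2676/π) × 0.437670 = 372.8 W/m².

Q̄ ≈ 373 W/m²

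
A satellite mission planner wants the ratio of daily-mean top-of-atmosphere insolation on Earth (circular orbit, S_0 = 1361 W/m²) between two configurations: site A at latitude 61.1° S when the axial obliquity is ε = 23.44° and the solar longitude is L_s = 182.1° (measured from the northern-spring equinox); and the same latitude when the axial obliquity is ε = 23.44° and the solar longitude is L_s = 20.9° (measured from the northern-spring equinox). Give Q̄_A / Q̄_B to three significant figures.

— Configuration A (ϕ=-61.1°):
Solar declination: sin δ = sin ε · sin L_s = sin 23.44° × sin 182.1° = -0.01458, so δ = -0.835°.
cos h₀ = −tan(-61.1°) tan(-0.835°) = -0.0264, h₀ = 1.5972 rad.
Bracket: h₀ sin ϕ sin δ + cos ϕ cos δ sin h₀ = 1.5972×-0.87546×-0.01458 + 0.48328×0.99989×0.99965 = 0.020387 + 0.483058 = 0.503445.
Q̄ = (S_0/π) × [bracket] = (1361/π) × 0.503445 = 218.10 W/m².
— Configuration B (ϕ=-61.1°):
Solar declination: sin δ = sin ε · sin L_s = sin 23.44° × sin 20.9° = 0.14191, so δ = +8.158°.
cos h₀ = −tan(-61.1°) tan(+8.158°) = 0.2597, h₀ = 1.3081 rad.
Bracket: h₀ sin ϕ sin δ + cos ϕ cos δ sin h₀ = 1.3081×-0.87546×0.14191 + 0.48328×0.98988×0.96569 = -0.162514 + 0.461976 = 0.299462.
Q̄ = (S_0/π) × [bracket] = (1361/π) × 0.299462 = 129.73 W/m².
Ratio Q̄_A / Q̄_B = 218.10 / 129.73 = 1.681.

Q̄_A / Q̄_B ≈ 1.68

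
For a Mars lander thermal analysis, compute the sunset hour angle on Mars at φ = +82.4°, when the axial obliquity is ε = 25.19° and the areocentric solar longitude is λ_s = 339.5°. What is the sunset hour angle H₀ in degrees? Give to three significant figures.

H₀ = 0.00°

sin δ = sin 25.19° × sin 339.5° = -0.14906, so δ = -8.572°.
cos H₀ = −tan φ · tan δ = 1.1297 ≥ 1, so the Sun never rises (polar night) and H₀ = 0.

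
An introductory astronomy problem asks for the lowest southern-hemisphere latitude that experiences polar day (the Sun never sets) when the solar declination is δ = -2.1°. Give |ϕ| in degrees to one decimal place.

|ϕ| = 87.9°

Polar day requires cos h₀ = −tan ϕ tan δ ≤ −1, i.e. tan ϕ tan δ ≥ 1.
The boundary is |tan ϕ| · |tan δ| = 1, so |ϕ| = 90° − |δ| = 90° − 2.1° = 87.9° in the southern hemisphere.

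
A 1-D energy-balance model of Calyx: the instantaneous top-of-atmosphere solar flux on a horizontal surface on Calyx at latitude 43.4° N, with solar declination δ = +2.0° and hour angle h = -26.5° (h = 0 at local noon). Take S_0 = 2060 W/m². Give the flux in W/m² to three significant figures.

cos θ_z = sin ϕ sin δ + cos ϕ cos δ cos h = 0.023979 + 0.649841 = 0.673820.
Flux = S_0 · cos θ_z = 2060 × 0.673820 = 1388 W/m².

1.39e+03 W/m²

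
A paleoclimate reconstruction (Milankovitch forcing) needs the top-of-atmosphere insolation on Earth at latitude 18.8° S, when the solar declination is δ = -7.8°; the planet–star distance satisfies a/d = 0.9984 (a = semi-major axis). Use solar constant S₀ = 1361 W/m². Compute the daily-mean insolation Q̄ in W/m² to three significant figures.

Q̄ ≈ 435 W/m²

cos H₀ = −tan(-18.8°) tan(-7.800°) = -0.0466, H₀ = 1.6174 rad.
Bracket: H₀ sin φ sin δ + cos φ cos δ sin H₀ = 1.6174×-0.32227×-0.13572 + 0.94665×0.99075×0.99891 = 0.070743 + 0.936871 = 1.007614.
Inverse-square distance factor (a/d)² = 0.9984² = 0.996803.
Q̄ = (S₀/π) × 0.996803 × [bracket] = (1361/π) × 0.996803 × 1.007614 = 435.1 W/m².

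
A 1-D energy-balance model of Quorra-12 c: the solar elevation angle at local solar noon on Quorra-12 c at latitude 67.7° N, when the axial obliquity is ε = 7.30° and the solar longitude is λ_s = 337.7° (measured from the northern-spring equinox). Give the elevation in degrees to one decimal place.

19.5°

Solar declination: sin δ = sin ε · sin λ_s = sin 7.30° × sin 337.7° = -0.04822, so δ = -2.764°.
At local noon the hour angle is zero, so the zenith angle equals |φ − δ| = |+67.7° − (-2.764°)| = 70.464°.
Elevation = 90° − 70.464° = 19.5°.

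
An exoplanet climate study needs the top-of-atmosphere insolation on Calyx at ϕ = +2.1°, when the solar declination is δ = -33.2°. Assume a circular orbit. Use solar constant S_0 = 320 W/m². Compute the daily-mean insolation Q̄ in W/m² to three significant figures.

cos h₀ = −tan(+2.1°) tan(-33.200°) = 0.0240, h₀ = 1.5468 rad.
Bracket: h₀ sin ϕ sin δ + cos ϕ cos δ sin h₀ = 1.5468×0.03664×-0.54756 + 0.99933×0.83676×0.99971 = -0.031033 + 0.835957 = 0.804924.
Q̄ = (S_0/π) × [bracket] = (320/π) × 0.804924 = 81.99 W/m².

Q̄ ≈ 82.0 W/m²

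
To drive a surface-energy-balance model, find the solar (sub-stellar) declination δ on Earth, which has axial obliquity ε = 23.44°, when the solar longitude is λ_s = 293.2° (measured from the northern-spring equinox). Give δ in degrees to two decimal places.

sin δ = sin ε · sin λ_s = sin 23.44° × sin 293.2° = -0.365621.
δ = arcsin(-0.365621) = -21.45°.

δ = -21.45°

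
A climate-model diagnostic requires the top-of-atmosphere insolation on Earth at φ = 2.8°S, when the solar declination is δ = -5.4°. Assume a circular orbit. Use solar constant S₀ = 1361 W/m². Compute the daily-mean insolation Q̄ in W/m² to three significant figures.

cos H₀ = −tan(-2.8°) tan(-5.400°) = -0.0046, H₀ = 1.5754 rad.
Bracket: H₀ sin φ sin δ + cos φ cos δ sin H₀ = 1.5754×-0.04885×-0.09411 + 0.99881×0.99556×0.99999 = 0.007243 + 0.994365 = 1.001608.
Q̄ = (S₀/π) × [bracket] = (1361/π) × 1.001608 = 433.9 W/m².

Q̄ ≈ 434 W/m²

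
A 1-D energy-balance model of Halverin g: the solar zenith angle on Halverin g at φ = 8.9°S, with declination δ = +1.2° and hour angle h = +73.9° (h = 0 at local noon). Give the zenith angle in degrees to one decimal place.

cos θ_z = sin φ sin δ + cos φ cos δ cos h = -0.003240 + 0.273916 = 0.270676.
θ_z = arccos(0.270676) = 74.3°.

θ_z = 74.3°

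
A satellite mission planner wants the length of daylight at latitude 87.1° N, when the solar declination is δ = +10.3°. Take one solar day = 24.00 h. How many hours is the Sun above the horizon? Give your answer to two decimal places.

24.00 h

Sunrise equation: cos h₀ = −tan ϕ · tan δ = -3.5874 ≤ −1, so the Sun never sets (polar day) and h₀ = π.
Daylight = 2h₀/(2π) × 24.00 h = (3.1416/π) × 24.00 = 24.00 h.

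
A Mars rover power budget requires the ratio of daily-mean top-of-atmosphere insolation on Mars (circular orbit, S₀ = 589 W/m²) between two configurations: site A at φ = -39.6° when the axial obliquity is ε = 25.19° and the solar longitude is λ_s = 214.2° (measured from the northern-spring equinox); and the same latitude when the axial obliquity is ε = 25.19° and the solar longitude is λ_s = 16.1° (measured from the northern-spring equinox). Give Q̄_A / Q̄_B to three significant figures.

— Configuration A (φ=-39.6°):
Solar declination: sin δ = sin ε · sin λ_s = sin 25.19° × sin 214.2° = -0.23923, so δ = -13.841°.
cos H₀ = −tan(-39.6°) tan(-13.841°) = -0.2038, H₀ = 1.7761 rad.
Bracket: H₀ sin φ sin δ + cos φ cos δ sin H₀ = 1.7761×-0.63742×-0.23923 + 0.77051×0.97096×0.97901 = 0.270837 + 0.732431 = 1.003268.
Q̄ = (S₀/π) × [bracket] = (589/π) × 1.003268 = 188.10 W/m².
— Configuration B (φ=-39.6°):
Solar declination: sin δ = sin ε · sin λ_s = sin 25.19° × sin 16.1° = 0.11803, so δ = +6.778°.
cos H₀ = −tan(-39.6°) tan(+6.778°) = 0.0983, H₀ = 1.4723 rad.
Bracket: H₀ sin φ sin δ + cos φ cos δ sin H₀ = 1.4723×-0.63742×0.11803 + 0.77051×0.99301×0.99515 = -0.110768 + 0.761413 = 0.650645.
Q̄ = (S₀/π) × [bracket] = (589/π) × 0.650645 = 121.99 W/m².
Ratio Q̄_A / Q̄_B = 188.10 / 121.99 = 1.542.

Q̄_A / Q̄_B ≈ 1.54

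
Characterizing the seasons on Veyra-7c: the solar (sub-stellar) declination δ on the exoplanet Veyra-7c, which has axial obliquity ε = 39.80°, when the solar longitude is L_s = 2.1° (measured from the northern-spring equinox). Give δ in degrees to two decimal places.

sin δ = sin ε · sin L_s = sin 39.80° × sin 2.1° = 0.023456.
δ = arcsin(0.023456) = +1.34°.

δ = +1.34°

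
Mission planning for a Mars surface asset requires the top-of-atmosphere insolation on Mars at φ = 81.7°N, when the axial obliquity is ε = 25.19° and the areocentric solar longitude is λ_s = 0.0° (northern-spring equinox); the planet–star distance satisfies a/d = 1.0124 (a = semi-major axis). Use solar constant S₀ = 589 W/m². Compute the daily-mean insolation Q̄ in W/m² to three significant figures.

Q̄ ≈ 27.7 W/m²

sin δ = sin 25.19° × sin 0.0° = 0.00000, so δ = +0.000°.
cos H₀ = −tan(+81.7°) tan(+0.000°) = -0.0000, H₀ = 1.5708 rad.
Bracket: H₀ sin φ sin δ + cos φ cos δ sin H₀ = 1.5708×0.98953×0.00000 + 0.14436×1.00000×1.00000 = 0.000000 + 0.144360 = 0.144360.
Inverse-square distance factor (a/d)² = 1.0124² = 1.024954.
Q̄ = (S₀/π) × 1.024954 × [bracket] = (589/π) × 1.024954 × 0.144360 = 27.74 W/m².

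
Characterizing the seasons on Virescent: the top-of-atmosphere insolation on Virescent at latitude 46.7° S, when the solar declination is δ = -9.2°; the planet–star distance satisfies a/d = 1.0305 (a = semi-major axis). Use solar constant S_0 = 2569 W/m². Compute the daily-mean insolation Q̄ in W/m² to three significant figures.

Q̄ ≈ 755 W/m²

cos h₀ = −tan(-46.7°) tan(-9.200°) = -0.1719, h₀ = 1.7435 rad.
Bracket: h₀ sin ϕ sin δ + cos ϕ cos δ sin h₀ = 1.7435×-0.72777×-0.15988 + 0.68582×0.98714×0.98512 = 0.202866 + 0.666927 = 0.869793.
Inverse-square distance factor (a/d)² = 1.0305² = 1.061930.
Q̄ = (S_0/π) × 1.061930 × [bracket] = (2569/π) × 1.061930 × 0.869793 = 755.3 W/m².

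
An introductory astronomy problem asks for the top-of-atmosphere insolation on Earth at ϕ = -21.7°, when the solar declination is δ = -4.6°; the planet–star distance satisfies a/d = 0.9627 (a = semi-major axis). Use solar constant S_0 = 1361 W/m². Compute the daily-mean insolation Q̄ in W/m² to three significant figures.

cos h₀ = −tan(-21.7°) tan(-4.600°) = -0.0320, h₀ = 1.6028 rad.
Bracket: h₀ sin ϕ sin δ + cos ϕ cos δ sin h₀ = 1.6028×-0.36975×-0.08020 + 0.92913×0.99678×0.99949 = 0.047529 + 0.925666 = 0.973195.
Inverse-square distance factor (a/d)² = 0.9627² = 0.926791.
Q̄ = (S_0/π) × 0.926791 × [bracket] = (1361/π) × 0.926791 × 0.973195 = 390.7 W/m².

Q̄ ≈ 391 W/m²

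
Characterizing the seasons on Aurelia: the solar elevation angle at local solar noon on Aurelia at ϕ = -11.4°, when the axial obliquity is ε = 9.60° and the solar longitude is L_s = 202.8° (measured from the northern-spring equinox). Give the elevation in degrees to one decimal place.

82.3°

Solar declination: sin δ = sin ε · sin L_s = sin 9.60° × sin 202.8° = -0.06463, so δ = -3.705°.
At local noon the hour angle is zero, so the zenith angle equals |ϕ − δ| = |-11.4° − (-3.705°)| = 7.695°.
Elevation = 90° − 7.695° = 82.3°.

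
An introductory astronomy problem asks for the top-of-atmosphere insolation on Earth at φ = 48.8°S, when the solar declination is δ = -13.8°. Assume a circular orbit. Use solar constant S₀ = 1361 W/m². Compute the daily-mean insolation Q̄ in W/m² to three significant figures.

cos H₀ = −tan(-48.8°) tan(-13.800°) = -0.2806, H₀ = 1.8552 rad.
Bracket: H₀ sin φ sin δ + cos φ cos δ sin H₀ = 1.8552×-0.75241×-0.23853 + 0.65869×0.97113×0.95983 = 0.332957 + 0.613978 = 0.946935.
Q̄ = (S₀/π) × [bracket] = (1361/π) × 0.946935 = 410.2 W/m².

Q̄ ≈ 410 W/m²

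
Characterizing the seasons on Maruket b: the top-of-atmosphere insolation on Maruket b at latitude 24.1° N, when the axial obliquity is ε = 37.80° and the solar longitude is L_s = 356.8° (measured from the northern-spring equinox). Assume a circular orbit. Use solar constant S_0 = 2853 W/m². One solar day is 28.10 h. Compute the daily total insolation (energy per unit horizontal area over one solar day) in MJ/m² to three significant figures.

Solar declination: sin δ = sin ε · sin L_s = sin 37.80° × sin 356.8° = -0.03421, so δ = -1.961°.
cos h₀ = −tan(+24.1°) tan(-1.961°) = 0.0153, h₀ = 1.5555 rad.
Bracket: h₀ sin ϕ sin δ + cos ϕ cos δ sin h₀ = 1.5555×0.40833×-0.03421 + 0.91283×0.99941×0.99988 = -0.021729 + 0.912182 = 0.890453.
Q̄ = (S_0/π) × [bracket] = (2853/π) × 0.890453 = 808.65 W/m².
Daily total = Q̄ × 28.10 h × 3600 s/h = 808.65 × 28.10 × 3600 / 10⁶ = 81.80 MJ/m².

81.8 MJ/m²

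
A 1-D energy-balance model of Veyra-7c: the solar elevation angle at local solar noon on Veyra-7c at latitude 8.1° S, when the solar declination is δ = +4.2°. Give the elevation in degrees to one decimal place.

At local noon the hour angle is zero, so the zenith angle equals |ϕ − δ| = |-8.1° − (+4.200°)| = 12.300°.
Elevation = 90° − 12.300° = 77.7°.

77.7°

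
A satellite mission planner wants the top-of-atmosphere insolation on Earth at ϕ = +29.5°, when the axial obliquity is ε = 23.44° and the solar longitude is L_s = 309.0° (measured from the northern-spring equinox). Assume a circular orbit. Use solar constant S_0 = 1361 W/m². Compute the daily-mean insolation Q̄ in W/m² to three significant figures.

Solar declination: sin δ = sin ε · sin L_s = sin 23.44° × sin 309.0° = -0.30914, so δ = -18.007°.
cos h₀ = −tan(+29.5°) tan(-18.007°) = 0.1839, h₀ = 1.3858 rad.
Bracket: h₀ sin ϕ sin δ + cos ϕ cos δ sin h₀ = 1.3858×0.49242×-0.30914 + 0.87036×0.95102×0.98294 = -0.210956 + 0.813609 = 0.602653.
Q̄ = (S_0/π) × [bracket] = (1361/π) × 0.602653 = 261.1 W/m².

Q̄ ≈ 261 W/m²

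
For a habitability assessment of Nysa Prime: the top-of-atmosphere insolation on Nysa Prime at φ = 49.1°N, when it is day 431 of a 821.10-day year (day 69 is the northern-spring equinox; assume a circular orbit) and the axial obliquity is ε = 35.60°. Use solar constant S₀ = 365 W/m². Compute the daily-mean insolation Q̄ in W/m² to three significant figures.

Q̄ ≈ 106 W/m²

Solar longitude: λ_s = 360° × (431 − 69)/821.10 = 158.714°.
sin δ = sin 35.60° × sin 158.714° = 0.21133, so δ = +12.200°.
cos H₀ = −tan(+49.1°) tan(+12.200°) = -0.2496, H₀ = 1.8231 rad.
Bracket: H₀ sin φ sin δ + cos φ cos δ sin H₀ = 1.8231×0.75585×0.21133 + 0.65474×0.97742×0.96835 = 0.291211 + 0.619701 = 0.910912.
Q̄ = (S₀/π) × [bracket] = (365/π) × 0.910912 = 105.8 W/m².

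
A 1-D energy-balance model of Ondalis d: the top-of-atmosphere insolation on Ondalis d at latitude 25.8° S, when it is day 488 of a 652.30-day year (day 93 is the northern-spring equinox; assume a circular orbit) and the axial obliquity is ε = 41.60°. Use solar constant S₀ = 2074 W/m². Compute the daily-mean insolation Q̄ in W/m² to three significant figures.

Solar longitude: λ_s = 360° × (488 − 93)/652.30 = 217.998°.
sin δ = sin 41.60° × sin 217.998° = -0.40873, so δ = -24.125°.
cos H₀ = −tan(-25.8°) tan(-24.125°) = -0.2165, H₀ = 1.7890 rad.
Bracket: H₀ sin φ sin δ + cos φ cos δ sin H₀ = 1.7890×-0.43523×-0.40873 + 0.90032×0.91265×0.97628 = 0.318248 + 0.802187 = 1.120435.
Q̄ = (S₀/π) × [bracket] = (2074/π) × 1.120435 = 739.7 W/m².

Q̄ ≈ 740 W/m²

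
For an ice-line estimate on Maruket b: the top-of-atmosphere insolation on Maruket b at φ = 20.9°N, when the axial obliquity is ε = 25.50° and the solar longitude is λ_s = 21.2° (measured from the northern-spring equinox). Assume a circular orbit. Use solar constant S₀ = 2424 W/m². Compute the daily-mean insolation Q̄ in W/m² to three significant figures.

Q̄ ≈ 781 W/m²

Solar declination: sin δ = sin ε · sin λ_s = sin 25.50° × sin 21.2° = 0.15568, so δ = +8.956°.
cos H₀ = −tan(+20.9°) tan(+8.956°) = -0.0602, H₀ = 1.6310 rad.
Bracket: H₀ sin φ sin δ + cos φ cos δ sin H₀ = 1.6310×0.35674×0.15568 + 0.93420×0.98781×0.99819 = 0.090581 + 0.921142 = 1.011723.
Q̄ = (S₀/π) × [bracket] = (2424/π) × 1.011723 = 780.6 W/m².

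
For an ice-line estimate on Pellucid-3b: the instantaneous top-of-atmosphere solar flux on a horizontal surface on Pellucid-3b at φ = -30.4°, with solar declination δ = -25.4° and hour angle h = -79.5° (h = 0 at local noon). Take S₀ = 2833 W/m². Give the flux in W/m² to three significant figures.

1.02e+03 W/m²

cos θ_z = sin φ sin δ + cos φ cos δ cos h = 0.217056 + 0.141987 = 0.359043.
Flux = S₀ · cos θ_z = 2833 × 0.359043 = 1017 W/m².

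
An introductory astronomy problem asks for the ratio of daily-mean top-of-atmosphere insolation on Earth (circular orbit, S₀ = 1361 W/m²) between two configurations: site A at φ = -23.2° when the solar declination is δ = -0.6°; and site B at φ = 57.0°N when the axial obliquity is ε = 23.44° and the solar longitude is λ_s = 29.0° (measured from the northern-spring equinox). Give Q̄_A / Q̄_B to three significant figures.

Q̄_A / Q̄_B ≈ 1.14

— Configuration A (φ=-23.2°):
cos H₀ = −tan(-23.2°) tan(-0.600°) = -0.0045, H₀ = 1.5753 rad.
Bracket: H₀ sin φ sin δ + cos φ cos δ sin H₀ = 1.5753×-0.39394×-0.01047 + 0.91914×0.99995×0.99999 = 0.006497 + 0.919085 = 0.925582.
Q̄ = (S₀/π) × [bracket] = (1361/π) × 0.925582 = 400.98 W/m².
— Configuration B (φ=+57.0°):
Solar declination: sin δ = sin ε · sin λ_s = sin 23.44° × sin 29.0° = 0.19285, so δ = +11.119°.
cos H₀ = −tan(+57.0°) tan(+11.119°) = -0.3026, H₀ = 1.8783 rad.
Bracket: H₀ sin φ sin δ + cos φ cos δ sin H₀ = 1.8783×0.83867×0.19285 + 0.54464×0.98123×0.95310 = 0.303792 + 0.509353 = 0.813145.
Q̄ = (S₀/π) × [bracket] = (1361/π) × 0.813145 = 352.27 W/m².
Ratio Q̄_A / Q̄_B = 400.98 / 352.27 = 1.138.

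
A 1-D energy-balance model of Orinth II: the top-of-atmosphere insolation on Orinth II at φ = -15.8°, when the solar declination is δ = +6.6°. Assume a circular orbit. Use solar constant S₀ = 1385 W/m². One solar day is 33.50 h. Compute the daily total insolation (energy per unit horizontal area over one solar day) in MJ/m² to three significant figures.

48.2 MJ/m²

cos H₀ = −tan(-15.8°) tan(+6.600°) = 0.0327, H₀ = 1.5380 rad.
Bracket: H₀ sin φ sin δ + cos φ cos δ sin H₀ = 1.5380×-0.27228×0.11494 + 0.96222×0.99337×0.99946 = -0.048133 + 0.955324 = 0.907191.
Q̄ = (S₀/π) × [bracket] = (1385/π) × 0.907191 = 399.94 W/m².
Daily total = Q̄ × 33.50 h × 3600 s/h = 399.94 × 33.50 × 3600 / 10⁶ = 48.23 MJ/m².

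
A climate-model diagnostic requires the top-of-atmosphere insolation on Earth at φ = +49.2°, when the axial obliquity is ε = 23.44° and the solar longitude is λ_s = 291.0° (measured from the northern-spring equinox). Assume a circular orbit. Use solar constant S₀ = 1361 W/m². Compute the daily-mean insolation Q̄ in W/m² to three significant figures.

Q̄ ≈ 100 W/m²

Solar declination: sin δ = sin ε · sin λ_s = sin 23.44° × sin 291.0° = -0.37137, so δ = -21.800°.
cos H₀ = −tan(+49.2°) tan(-21.800°) = 0.4634, H₀ = 1.0890 rad.
Bracket: H₀ sin φ sin δ + cos φ cos δ sin H₀ = 1.0890×0.75700×-0.37137 + 0.65342×0.92849×0.88616 = -0.306147 + 0.537628 = 0.231481.
Q̄ = (S₀/π) × [bracket] = (1361/π) × 0.231481 = 100.3 W/m².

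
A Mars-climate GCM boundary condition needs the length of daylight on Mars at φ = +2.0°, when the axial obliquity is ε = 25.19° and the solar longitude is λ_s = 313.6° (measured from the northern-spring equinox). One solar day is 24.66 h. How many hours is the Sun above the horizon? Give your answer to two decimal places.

Solar declination: sin δ = sin ε · sin λ_s = sin 25.19° × sin 313.6° = -0.30822, so δ = -17.952°.
cos H₀ = −tan φ · tan δ = −tan(+2.0°) × tan(-17.952°) = 0.0113, so H₀ = 1.5595 rad = 89.35°.
Daylight = 2H₀/(2π) × 24.66 h = (1.5595/π) × 24.66 = 12.24 h.

12.24 h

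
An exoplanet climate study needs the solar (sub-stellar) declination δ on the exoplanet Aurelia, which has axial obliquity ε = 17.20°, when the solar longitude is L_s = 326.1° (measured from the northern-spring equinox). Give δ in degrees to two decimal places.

sin δ = sin ε · sin L_s = sin 17.20° × sin 326.1° = -0.164930.
δ = arcsin(-0.164930) = -9.49°.

δ = -9.49°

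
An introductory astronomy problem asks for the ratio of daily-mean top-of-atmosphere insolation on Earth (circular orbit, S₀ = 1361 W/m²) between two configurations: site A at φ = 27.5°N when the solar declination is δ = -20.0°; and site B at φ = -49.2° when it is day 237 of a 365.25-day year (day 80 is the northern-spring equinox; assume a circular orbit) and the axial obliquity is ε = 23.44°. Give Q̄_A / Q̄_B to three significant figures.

Q̄_A / Q̄_B ≈ 1.32

— Configuration A (φ=+27.5°):
cos H₀ = −tan(+27.5°) tan(-20.000°) = 0.1895, H₀ = 1.3802 rad.
Bracket: H₀ sin φ sin δ + cos φ cos δ sin H₀ = 1.3802×0.46175×-0.34202 + 0.88701×0.93969×0.98189 = -0.217972 + 0.818419 = 0.600447.
Q̄ = (S₀/π) × [bracket] = (1361/π) × 0.600447 = 260.13 W/m².
— Configuration B (φ=-49.2°):
Solar longitude: λ_s = 360° × (237 − 80)/365.25 = 154.743°.
sin δ = sin 23.44° × sin 154.743° = 0.16973, so δ = +9.772°.
cos H₀ = −tan(-49.2°) tan(+9.772°) = 0.1995, H₀ = 1.3699 rad.
Bracket: H₀ sin φ sin δ + cos φ cos δ sin H₀ = 1.3699×-0.75700×0.16973 + 0.65342×0.98549×0.97989 = -0.176012 + 0.630989 = 0.454977.
Q̄ = (S₀/π) × [bracket] = (1361/π) × 0.454977 = 197.11 W/m².
Ratio Q̄_A / Q̄_B = 260.13 / 197.11 = 1.320.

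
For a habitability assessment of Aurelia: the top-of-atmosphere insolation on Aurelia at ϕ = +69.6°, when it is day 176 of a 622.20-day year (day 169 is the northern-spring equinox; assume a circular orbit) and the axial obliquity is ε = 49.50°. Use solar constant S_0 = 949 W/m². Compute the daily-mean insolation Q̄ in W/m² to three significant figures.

Q̄ ≈ 130 W/m²

Solar longitude: L_s = 360° × (176 − 169)/622.20 = 4.050°.
sin δ = sin 49.50° × sin 4.050° = 0.05371, so δ = +3.079°.
cos h₀ = −tan(+69.6°) tan(+3.079°) = -0.1446, h₀ = 1.7159 rad.
Bracket: h₀ sin ϕ sin δ + cos ϕ cos δ sin h₀ = 1.7159×0.93728×0.05371 + 0.34857×0.99856×0.98949 = 0.086381 + 0.344410 = 0.430791.
Q̄ = (S_0/π) × [bracket] = (949/π) × 0.430791 = 130.1 W/m².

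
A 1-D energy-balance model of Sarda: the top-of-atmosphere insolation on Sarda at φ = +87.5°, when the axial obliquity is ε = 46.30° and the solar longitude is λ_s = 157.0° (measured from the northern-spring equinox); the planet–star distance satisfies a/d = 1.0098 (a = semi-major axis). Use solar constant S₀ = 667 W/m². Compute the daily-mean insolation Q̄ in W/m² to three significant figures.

Q̄ ≈ 192 W/m²

Solar declination: sin δ = sin ε · sin λ_s = sin 46.30° × sin 157.0° = 0.28249, so δ = +16.409°.
cos H₀ = −tan(+87.5°) tan(+16.409°) = -6.7447 ≤ −1 ⇒ polar day, H₀ = π.
Bracket: H₀ sin φ sin δ + cos φ cos δ sin H₀ = 3.1416×0.99905×0.28249 + 0.04362×0.95927×0.00000 = 0.886627 + 0.000000 = 0.886627.
Inverse-square distance factor (a/d)² = 1.0098² = 1.019696.
Q̄ = (S₀/π) × 1.019696 × [bracket] = (667/π) × 1.019696 × 0.886627 = 191.9 W/m².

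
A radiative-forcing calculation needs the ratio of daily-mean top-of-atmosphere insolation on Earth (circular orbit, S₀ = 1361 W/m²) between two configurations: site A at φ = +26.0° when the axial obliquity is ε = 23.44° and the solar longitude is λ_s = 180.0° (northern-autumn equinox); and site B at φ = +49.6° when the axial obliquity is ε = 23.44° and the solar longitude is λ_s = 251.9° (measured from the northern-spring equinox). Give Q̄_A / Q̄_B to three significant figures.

Q̄_A / Q̄_B ≈ 4.12

— Configuration A (φ=+26.0°):
Solar declination: sin δ = sin ε · sin λ_s = sin 23.44° × sin 180.0° = 0.00000, so δ = +0.000°.
cos H₀ = −tan(+26.0°) tan(+0.000°) = -0.0000, H₀ = 1.5708 rad.
Bracket: H₀ sin φ sin δ + cos φ cos δ sin H₀ = 1.5708×0.43837×0.00000 + 0.89879×1.00000×1.00000 = 0.000000 + 0.898790 = 0.898790.
Q̄ = (S₀/π) × [bracket] = (1361/π) × 0.898790 = 389.37 W/m².
— Configuration B (φ=+49.6°):
Solar declination: sin δ = sin ε · sin λ_s = sin 23.44° × sin 251.9° = -0.37810, so δ = -22.216°.
cos H₀ = −tan(+49.6°) tan(-22.216°) = 0.4799, H₀ = 1.0703 rad.
Bracket: H₀ sin φ sin δ + cos φ cos δ sin H₀ = 1.0703×0.76154×-0.37810 + 0.64812×0.92576×0.87732 = -0.308180 + 0.526395 = 0.218215.
Q̄ = (S₀/π) × [bracket] = (1361/π) × 0.218215 = 94.535 W/m².
Ratio Q̄_A / Q̄_B = 389.37 / 94.535 = 4.119.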